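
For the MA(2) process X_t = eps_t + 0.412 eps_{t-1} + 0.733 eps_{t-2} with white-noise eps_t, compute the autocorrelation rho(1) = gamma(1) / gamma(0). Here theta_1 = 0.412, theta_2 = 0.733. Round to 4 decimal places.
\rho(1) = 0.4183

For an MA(q) process with theta_0 = 1, the autocovariance is
  gamma(k) = sigma^2 * sum_{i=0..q-k} theta_i * theta_{i+k},
and rho(k) = gamma(k) / gamma(0). Sigma^2 cancels.
  numerator   = (1)*(0.412) + (0.412)*(0.733) = 0.713996.
  denominator = (1)^2 + (0.412)^2 + (0.733)^2 = 1.707033.
  rho(1) = 0.713996 / 1.707033 = 0.4183.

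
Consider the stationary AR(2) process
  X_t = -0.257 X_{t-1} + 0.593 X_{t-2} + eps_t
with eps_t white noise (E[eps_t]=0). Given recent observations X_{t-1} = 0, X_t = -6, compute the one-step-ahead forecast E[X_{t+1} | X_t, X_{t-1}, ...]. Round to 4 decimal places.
E[X_{t+1} \mid \mathcal F_t] = 1.5420

For an AR(p) model X_t = c + sum_i phi_i X_{t-i} + eps_t, the
one-step-ahead conditional mean is
  E[X_{t+1} | X_t, ...] = c + sum_i phi_i X_{t+1-i}.
Substitute known values:
  E[X_{t+1} | ...] = (-0.257) * (-6) + (0.593) * (0)
                   = 1.5420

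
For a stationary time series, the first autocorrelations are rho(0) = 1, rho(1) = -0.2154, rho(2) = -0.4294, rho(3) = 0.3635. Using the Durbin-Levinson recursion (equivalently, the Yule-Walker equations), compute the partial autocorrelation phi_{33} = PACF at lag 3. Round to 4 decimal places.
\phi_{33} = 0.1639

The PACF at lag k is phi_{kk}, the last component of the solution
to the Yule-Walker system G_k phi = r_k where
  (G_k)_{ij} = rho(|i - j|), (r_k)_i = rho(i), i,j = 1..k.
Equivalently, Durbin-Levinson gives phi_{kk} iteratively:
  phi_{11} = rho(1)
  phi_{kk} = [rho(k) - sum_{j=1..k-1} phi_{k-1,j} rho(k-j)]
            / [1 - sum_{j=1..k-1} phi_{k-1,j} rho(j)],
  phi_{k,j} = phi_{k-1,j} - phi_{kk} phi_{k-1,k-j},  j = 1..k-1.
Step k = 1:
  phi_11 = rho(1) = -0.2154.
Step k = 2:
  phi_22 = [rho(2) - phi_11 rho(1)] / [1 - phi_11 rho(1)] = [-0.4294 - (-0.2154)(-0.2154)] / [1 - (-0.2154)(-0.2154)]
         = -0.47579716 / 0.95360284 = -0.498947.
  Update: phi_21 = phi_11 - phi_22 phi_11 = -0.2154 - (-0.498947)(-0.2154) = -0.322873.
Step k = 3:
  phi_33 = [rho(3) - phi_21 rho(2) - phi_22 rho(1)] / [1 - phi_21 rho(1) - phi_22 rho(2)]
    numerator   = 0.3635 - (-0.322873)(-0.4294) - (-0.498947)(-0.2154) = 0.11738511
    denominator = 1 - (-0.322873)(-0.2154) - (-0.498947)(-0.4294) = 0.71620533
  phi_33 = 0.11738511 / 0.71620533 = 0.1639.
Therefore phi_{33} = 0.1639.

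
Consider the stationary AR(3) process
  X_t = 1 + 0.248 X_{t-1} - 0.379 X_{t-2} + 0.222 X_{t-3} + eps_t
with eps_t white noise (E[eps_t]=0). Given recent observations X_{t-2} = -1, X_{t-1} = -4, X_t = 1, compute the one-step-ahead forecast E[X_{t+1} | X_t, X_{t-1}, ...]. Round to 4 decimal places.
E[X_{t+1} \mid \mathcal F_t] = 2.5420

For an AR(p) model X_t = c + sum_i phi_i X_{t-i} + eps_t, the
one-step-ahead conditional mean is
  E[X_{t+1} | X_t, ...] = c + sum_i phi_i X_{t+1-i}.
Substitute known values:
  E[X_{t+1} | ...] = 1 + (0.248) * (1) + (-0.379) * (-4) + (0.222) * (-1)
                   = 2.5420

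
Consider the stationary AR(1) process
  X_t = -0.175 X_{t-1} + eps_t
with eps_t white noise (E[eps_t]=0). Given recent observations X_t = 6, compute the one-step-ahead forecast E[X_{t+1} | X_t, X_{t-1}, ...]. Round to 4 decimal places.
E[X_{t+1} \mid \mathcal F_t] = -1.0500

For an AR(p) model X_t = c + sum_i phi_i X_{t-i} + eps_t, the
one-step-ahead conditional mean is
  E[X_{t+1} | X_t, ...] = c + sum_i phi_i X_{t+1-i}.
Substitute known values:
  E[X_{t+1} | ...] = (-0.175) * (6)
                   = -1.0500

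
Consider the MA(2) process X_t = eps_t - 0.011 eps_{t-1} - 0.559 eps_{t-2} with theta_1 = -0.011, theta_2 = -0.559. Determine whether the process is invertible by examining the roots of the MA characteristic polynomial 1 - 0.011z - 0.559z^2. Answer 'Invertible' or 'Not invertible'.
\text{Invertible}

The MA(q) characteristic polynomial is P(z) = 1 - 0.011z - 0.559z^2.
Invertibility requires all roots to lie outside the unit circle, i.e. |z| > 1 for every root.
Set 1 + (-0.011) z + (-0.559) z^2 = 0, i.e. a z^2 + b z + c = 0 with a = -0.559, b = -0.011, c = 1.
Discriminant D = b^2 - 4ac = (-0.011)^2 - 4*(-0.559)*1 = 0.000121 - (-2.236) = 2.236121.
D >= 0, so the roots are real: z = (-b +/- sqrt(D)) / (2a) = (0.011 +/- 1.495367) / (-1.118).
  z_1 = (0.011 + 1.495367) / (-1.118) = -1.3474,   |z_1| = 1.3474.
  z_2 = (0.011 - 1.495367) / (-1.118) = 1.3277,   |z_2| = 1.3277.
Moduli of all roots: 1.3474, 1.3277.
All moduli strictly greater than 1? Yes.
Verdict: Invertible.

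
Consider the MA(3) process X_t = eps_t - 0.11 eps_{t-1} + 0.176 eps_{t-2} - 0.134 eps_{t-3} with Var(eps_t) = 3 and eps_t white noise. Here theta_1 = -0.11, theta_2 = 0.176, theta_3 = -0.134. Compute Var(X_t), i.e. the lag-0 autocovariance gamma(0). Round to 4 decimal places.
\gamma(0) = 3.1831

For an MA(q) process X_t = eps_t + sum_i theta_i eps_{t-i} with
Var(eps_t) = sigma^2, the variance is
  gamma(0) = sigma^2 * (1 + sum_i theta_i^2).
  sum_i theta_i^2 = (-0.11)^2 + (0.176)^2 + (-0.134)^2 = 0.0121 + 0.030976 + 0.017956 = 0.061032.
  gamma(0) = 3 * (1 + 0.061032) = 3 * 1.061032 = 3.183096, which rounds to 3.1831.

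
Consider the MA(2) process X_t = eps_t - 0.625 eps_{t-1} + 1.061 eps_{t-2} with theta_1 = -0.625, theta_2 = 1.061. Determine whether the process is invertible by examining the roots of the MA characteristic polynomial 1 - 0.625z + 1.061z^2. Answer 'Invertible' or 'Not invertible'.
\text{Not invertible}

The MA(q) characteristic polynomial is P(z) = 1 - 0.625z + 1.061z^2.
Invertibility requires all roots to lie outside the unit circle, i.e. |z| > 1 for every root.
Set 1 + (-0.625) z + (1.061) z^2 = 0, i.e. a z^2 + b z + c = 0 with a = 1.061, b = -0.625, c = 1.
Discriminant D = b^2 - 4ac = (-0.625)^2 - 4*(1.061)*1 = 0.390625 - (4.244) = -3.853375.
D < 0, so the roots are the complex-conjugate pair z = (-b +/- i sqrt(-D)) / (2a) = 0.2945 +/- 0.9251i.
For a conjugate pair |z|^2 = z * conj(z) = (product of roots) = c/a = 1/(1.061) = 0.942507, so |z| = sqrt(0.942507) = 0.9708 for both roots.
Moduli of all roots: 0.9708, 0.9708.
All moduli strictly greater than 1? No.
Verdict: Not invertible.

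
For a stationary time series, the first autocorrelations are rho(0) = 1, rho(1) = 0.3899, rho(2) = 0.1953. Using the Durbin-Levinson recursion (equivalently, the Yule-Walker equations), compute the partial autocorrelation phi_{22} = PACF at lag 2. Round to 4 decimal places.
\phi_{22} = 0.0510

The PACF at lag k is phi_{kk}, the last component of the solution
to the Yule-Walker system G_k phi = r_k where
  (G_k)_{ij} = rho(|i - j|), (r_k)_i = rho(i), i,j = 1..k.
Equivalently, Durbin-Levinson gives phi_{kk} iteratively:
  phi_{11} = rho(1)
  phi_{kk} = [rho(k) - sum_{j=1..k-1} phi_{k-1,j} rho(k-j)]
            / [1 - sum_{j=1..k-1} phi_{k-1,j} rho(j)],
  phi_{k,j} = phi_{k-1,j} - phi_{kk} phi_{k-1,k-j},  j = 1..k-1.
Step k = 1:
  phi_11 = rho(1) = 0.3899.
Step k = 2:
  phi_22 = [rho(2) - phi_11 rho(1)] / [1 - phi_11 rho(1)] = [0.1953 - (0.3899)(0.3899)] / [1 - (0.3899)(0.3899)]
         = 0.04327799 / 0.84797799 = 0.051.
Therefore phi_{22} = 0.0510.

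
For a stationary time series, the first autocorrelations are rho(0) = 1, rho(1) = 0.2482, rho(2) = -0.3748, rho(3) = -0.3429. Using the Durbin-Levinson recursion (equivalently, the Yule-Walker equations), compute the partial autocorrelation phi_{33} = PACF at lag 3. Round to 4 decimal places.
\phi_{33} = -0.1240

The PACF at lag k is phi_{kk}, the last component of the solution
to the Yule-Walker system G_k phi = r_k where
  (G_k)_{ij} = rho(|i - j|), (r_k)_i = rho(i), i,j = 1..k.
Equivalently, Durbin-Levinson gives phi_{kk} iteratively:
  phi_{11} = rho(1)
  phi_{kk} = [rho(k) - sum_{j=1..k-1} phi_{k-1,j} rho(k-j)]
            / [1 - sum_{j=1..k-1} phi_{k-1,j} rho(j)],
  phi_{k,j} = phi_{k-1,j} - phi_{kk} phi_{k-1,k-j},  j = 1..k-1.
Step k = 1:
  phi_11 = rho(1) = 0.2482.
Step k = 2:
  phi_22 = [rho(2) - phi_11 rho(1)] / [1 - phi_11 rho(1)] = [-0.3748 - (0.2482)(0.2482)] / [1 - (0.2482)(0.2482)]
         = -0.43640324 / 0.93839676 = -0.465052.
  Update: phi_21 = phi_11 - phi_22 phi_11 = 0.2482 - (-0.465052)(0.2482) = 0.363626.
Step k = 3:
  phi_33 = [rho(3) - phi_21 rho(2) - phi_22 rho(1)] / [1 - phi_21 rho(1) - phi_22 rho(2)]
    numerator   = -0.3429 - (0.363626)(-0.3748) - (-0.465052)(0.2482) = -0.09118712
    denominator = 1 - (0.363626)(0.2482) - (-0.465052)(-0.3748) = 0.73544658
  phi_33 = -0.09118712 / 0.73544658 = -0.124.
Therefore phi_{33} = -0.1240.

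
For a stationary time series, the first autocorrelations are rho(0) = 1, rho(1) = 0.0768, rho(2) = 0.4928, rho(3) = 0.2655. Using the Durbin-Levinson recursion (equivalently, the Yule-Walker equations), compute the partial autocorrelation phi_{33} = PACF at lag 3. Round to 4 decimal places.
\phi_{33} = 0.2760

The PACF at lag k is phi_{kk}, the last component of the solution
to the Yule-Walker system G_k phi = r_k where
  (G_k)_{ij} = rho(|i - j|), (r_k)_i = rho(i), i,j = 1..k.
Equivalently, Durbin-Levinson gives phi_{kk} iteratively:
  phi_{11} = rho(1)
  phi_{kk} = [rho(k) - sum_{j=1..k-1} phi_{k-1,j} rho(k-j)]
            / [1 - sum_{j=1..k-1} phi_{k-1,j} rho(j)],
  phi_{k,j} = phi_{k-1,j} - phi_{kk} phi_{k-1,k-j},  j = 1..k-1.
Step k = 1:
  phi_11 = rho(1) = 0.0768.
Step k = 2:
  phi_22 = [rho(2) - phi_11 rho(1)] / [1 - phi_11 rho(1)] = [0.4928 - (0.0768)(0.0768)] / [1 - (0.0768)(0.0768)]
         = 0.48690176 / 0.99410176 = 0.489791.
  Update: phi_21 = phi_11 - phi_22 phi_11 = 0.0768 - (0.489791)(0.0768) = 0.039184.
Step k = 3:
  phi_33 = [rho(3) - phi_21 rho(2) - phi_22 rho(1)] / [1 - phi_21 rho(1) - phi_22 rho(2)]
    numerator   = 0.2655 - (0.039184)(0.4928) - (0.489791)(0.0768) = 0.20857416
    denominator = 1 - (0.039184)(0.0768) - (0.489791)(0.4928) = 0.75562182
  phi_33 = 0.20857416 / 0.75562182 = 0.276.
Therefore phi_{33} = 0.2760.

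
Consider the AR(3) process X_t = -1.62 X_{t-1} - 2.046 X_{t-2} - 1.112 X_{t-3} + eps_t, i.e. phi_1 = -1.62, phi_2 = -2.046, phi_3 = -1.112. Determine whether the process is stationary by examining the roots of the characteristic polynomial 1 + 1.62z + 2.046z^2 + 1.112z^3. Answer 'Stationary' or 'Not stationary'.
\text{Not stationary}

The AR(p) characteristic polynomial is P(z) = 1 + 1.62z + 2.046z^2 + 1.112z^3.
Stationarity requires all roots to lie outside the unit circle, i.e. |z| > 1 for every root.
Degree 3: look for a simple real root z0 first, then factor out (1 - z/z0) and solve the remaining quadratic.
Testing z0 = -1.25: P(-1.25) = 1 + (1.62)(-1.25) + (2.046)(-1.25)^2 + (1.112)(-1.25)^3
  = 1 + (-2.025) + (3.196875) + (-2.171875) = 0.  So z_0 = -1.25 is a root, |z_0| = 1.25.
Divide out the factor (1 + 0.8 z) = (1 - z/z0) (since 1/z0 = -0.8):
  P(z) = (1 + 0.8 z)(1 + (0.82) z + (1.39) z^2)
  [check: z-coef 0.82 - (-0.8) = 1.62; z^2-coef 1.39 - (-0.8)(0.82) = 2.046; z^3-coef -(-0.8)(1.39) = 1.112.]
Remaining roots from the quadratic factor 1 + (0.82) z + (1.39) z^2:
  Set 1 + (0.82) z + (1.39) z^2 = 0, i.e. a z^2 + b z + c = 0 with a = 1.39, b = 0.82, c = 1.
  Discriminant D = b^2 - 4ac = (0.82)^2 - 4*(1.39)*1 = 0.6724 - (5.56) = -4.8876.
  D < 0, so the roots are the complex-conjugate pair z = (-b +/- i sqrt(-D)) / (2a) = -0.295 +/- 0.7952i.
  For a conjugate pair |z|^2 = z * conj(z) = (product of roots) = c/a = 1/(1.39) = 0.719424, so |z| = sqrt(0.719424) = 0.8482 for both roots.
Moduli of all roots: 1.2500, 0.8482, 0.8482.
All moduli strictly greater than 1? No.
Verdict: Not stationary.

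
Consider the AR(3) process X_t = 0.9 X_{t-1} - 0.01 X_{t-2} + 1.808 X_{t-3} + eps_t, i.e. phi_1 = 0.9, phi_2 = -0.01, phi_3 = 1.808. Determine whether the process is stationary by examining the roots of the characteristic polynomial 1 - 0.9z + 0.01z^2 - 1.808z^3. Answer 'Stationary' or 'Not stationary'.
\text{Not stationary}

The AR(p) characteristic polynomial is P(z) = 1 - 0.9z + 0.01z^2 - 1.808z^3.
Stationarity requires all roots to lie outside the unit circle, i.e. |z| > 1 for every root.
Degree 3: look for a simple real root z0 first, then factor out (1 - z/z0) and solve the remaining quadratic.
Testing z0 = 0.625: P(0.625) = 1 + (-0.9)(0.625) + (0.01)(0.625)^2 + (-1.808)(0.625)^3
  = 1 + (-0.5625) + (0.003906) + (-0.441406) = 0.  So z_0 = 0.625 is a root, |z_0| = 0.625.
Divide out the factor (1 - 1.6 z) = (1 - z/z0) (since 1/z0 = 1.6):
  P(z) = (1 - 1.6 z)(1 + (0.7) z + (1.13) z^2)
  [check: z-coef 0.7 - (1.6) = -0.9; z^2-coef 1.13 - (1.6)(0.7) = 0.01; z^3-coef -(1.6)(1.13) = -1.808.]
Remaining roots from the quadratic factor 1 + (0.7) z + (1.13) z^2:
  Set 1 + (0.7) z + (1.13) z^2 = 0, i.e. a z^2 + b z + c = 0 with a = 1.13, b = 0.7, c = 1.
  Discriminant D = b^2 - 4ac = (0.7)^2 - 4*(1.13)*1 = 0.49 - (4.52) = -4.03.
  D < 0, so the roots are the complex-conjugate pair z = (-b +/- i sqrt(-D)) / (2a) = -0.3097 +/- 0.8883i.
  For a conjugate pair |z|^2 = z * conj(z) = (product of roots) = c/a = 1/(1.13) = 0.884956, so |z| = sqrt(0.884956) = 0.9407 for both roots.
Moduli of all roots: 0.6250, 0.9407, 0.9407.
All moduli strictly greater than 1? No.
Verdict: Not stationary.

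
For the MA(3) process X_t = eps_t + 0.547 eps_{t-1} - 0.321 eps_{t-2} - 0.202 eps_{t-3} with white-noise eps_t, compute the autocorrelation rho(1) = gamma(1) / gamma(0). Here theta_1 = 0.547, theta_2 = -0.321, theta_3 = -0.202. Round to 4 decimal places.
\rho(1) = 0.3023

For an MA(q) process with theta_0 = 1, the autocovariance is
  gamma(k) = sigma^2 * sum_{i=0..q-k} theta_i * theta_{i+k},
and rho(k) = gamma(k) / gamma(0). Sigma^2 cancels.
  numerator   = (1)*(0.547) + (0.547)*(-0.321) + (-0.321)*(-0.202) = 0.436255.
  denominator = (1)^2 + (0.547)^2 + (-0.321)^2 + (-0.202)^2 = 1.443054.
  rho(1) = 0.436255 / 1.443054 = 0.3023.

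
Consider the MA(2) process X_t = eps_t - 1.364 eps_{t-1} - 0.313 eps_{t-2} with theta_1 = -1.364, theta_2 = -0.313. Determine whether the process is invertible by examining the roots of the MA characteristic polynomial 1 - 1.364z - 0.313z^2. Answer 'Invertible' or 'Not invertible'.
\text{Not invertible}

The MA(q) characteristic polynomial is P(z) = 1 - 1.364z - 0.313z^2.
Invertibility requires all roots to lie outside the unit circle, i.e. |z| > 1 for every root.
Set 1 + (-1.364) z + (-0.313) z^2 = 0, i.e. a z^2 + b z + c = 0 with a = -0.313, b = -1.364, c = 1.
Discriminant D = b^2 - 4ac = (-1.364)^2 - 4*(-0.313)*1 = 1.860496 - (-1.252) = 3.112496.
D >= 0, so the roots are real: z = (-b +/- sqrt(D)) / (2a) = (1.364 +/- 1.764227) / (-0.626).
  z_1 = (1.364 + 1.764227) / (-0.626) = -4.9972,   |z_1| = 4.9972.
  z_2 = (1.364 - 1.764227) / (-0.626) = 0.6393,   |z_2| = 0.6393.
Moduli of all roots: 4.9972, 0.6393.
All moduli strictly greater than 1? No.
Verdict: Not invertible.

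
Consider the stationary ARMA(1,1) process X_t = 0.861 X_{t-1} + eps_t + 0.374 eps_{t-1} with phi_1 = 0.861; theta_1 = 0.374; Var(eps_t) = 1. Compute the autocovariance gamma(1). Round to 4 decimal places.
\gamma(1) = 6.3116

Multiply the model equation by X_{t-k} and take expectations. With theta_0 = psi_0 = 1 and psi_j the MA(infinity) weights, this gives
  gamma(k) - sum_i phi_i gamma(k-i) = c_k,
  c_k = sigma^2 * sum_{j=k..q} theta_j psi_{j-k}   (c_k = 0 for k > q),
using gamma(-m) = gamma(m).
psi-weights needed (psi_j = theta_j + sum_i phi_i psi_{j-i}):
  psi_1 = theta_1 + phi_1 = 0.374 + (0.861) = 1.235
Right-hand sides:
  c_0 = sigma^2 (1 + theta_1 psi_1) = 1 * (1 + (0.374)(1.235)) = 1 * 1.46189 = 1.46189
  c_1 = sigma^2 theta_1 = 1 * (0.374) = 0.374
  c_2 = 0
Equations for k = 0 and k = 1 (AR order 1):
  gamma(0) = phi_1 gamma(1) + c_0
  gamma(1) = phi_1 gamma(0) + c_1
Substituting the second into the first: gamma(0) (1 - phi_1^2) = c_0 + phi_1 c_1, so
  gamma(0) = (c_0 + phi_1 c_1) / (1 - phi_1^2) = (1.46189 + (0.861)(0.374)) / (1 - (0.861)^2) = 1.783904 / 0.258679 = 6.896207.
  gamma(1) = phi_1 gamma(0) + c_1 = (0.861)(6.896207) + (0.374) = 6.311634.
Therefore gamma(1) = 6.3116 (to 4 decimal places).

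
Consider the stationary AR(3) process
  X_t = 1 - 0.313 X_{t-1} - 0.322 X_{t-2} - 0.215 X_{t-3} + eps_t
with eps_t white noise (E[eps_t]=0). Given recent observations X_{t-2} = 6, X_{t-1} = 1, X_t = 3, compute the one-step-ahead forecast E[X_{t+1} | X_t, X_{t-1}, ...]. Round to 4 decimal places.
E[X_{t+1} \mid \mathcal F_t] = -1.5510

For an AR(p) model X_t = c + sum_i phi_i X_{t-i} + eps_t, the
one-step-ahead conditional mean is
  E[X_{t+1} | X_t, ...] = c + sum_i phi_i X_{t+1-i}.
Substitute known values:
  E[X_{t+1} | ...] = 1 + (-0.313) * (3) + (-0.322) * (1) + (-0.215) * (6)
                   = -1.5510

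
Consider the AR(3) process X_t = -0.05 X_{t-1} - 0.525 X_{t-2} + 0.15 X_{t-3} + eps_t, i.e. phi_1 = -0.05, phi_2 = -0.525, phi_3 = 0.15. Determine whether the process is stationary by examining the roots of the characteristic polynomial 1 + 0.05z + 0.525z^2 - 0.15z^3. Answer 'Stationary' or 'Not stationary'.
\text{Stationary}

The AR(p) characteristic polynomial is P(z) = 1 + 0.05z + 0.525z^2 - 0.15z^3.
Stationarity requires all roots to lie outside the unit circle, i.e. |z| > 1 for every root.
Degree 3: look for a simple real root z0 first, then factor out (1 - z/z0) and solve the remaining quadratic.
Testing z0 = 4: P(4) = 1 + (0.05)(4) + (0.525)(4)^2 + (-0.15)(4)^3
  = 1 + (0.2) + (8.4) + (-9.6) = 0.  So z_0 = 4 is a root, |z_0| = 4.
Divide out the factor (1 - 0.25 z) = (1 - z/z0) (since 1/z0 = 0.25):
  P(z) = (1 - 0.25 z)(1 + (0.3) z + (0.6) z^2)
  [check: z-coef 0.3 - (0.25) = 0.05; z^2-coef 0.6 - (0.25)(0.3) = 0.525; z^3-coef -(0.25)(0.6) = -0.15.]
Remaining roots from the quadratic factor 1 + (0.3) z + (0.6) z^2:
  Set 1 + (0.3) z + (0.6) z^2 = 0, i.e. a z^2 + b z + c = 0 with a = 0.6, b = 0.3, c = 1.
  Discriminant D = b^2 - 4ac = (0.3)^2 - 4*(0.6)*1 = 0.09 - (2.4) = -2.31.
  D < 0, so the roots are the complex-conjugate pair z = (-b +/- i sqrt(-D)) / (2a) = -0.25 +/- 1.2666i.
  For a conjugate pair |z|^2 = z * conj(z) = (product of roots) = c/a = 1/(0.6) = 1.666667, so |z| = sqrt(1.666667) = 1.291 for both roots.
Moduli of all roots: 4.0000, 1.2910, 1.2910.
All moduli strictly greater than 1? Yes.
Verdict: Stationary.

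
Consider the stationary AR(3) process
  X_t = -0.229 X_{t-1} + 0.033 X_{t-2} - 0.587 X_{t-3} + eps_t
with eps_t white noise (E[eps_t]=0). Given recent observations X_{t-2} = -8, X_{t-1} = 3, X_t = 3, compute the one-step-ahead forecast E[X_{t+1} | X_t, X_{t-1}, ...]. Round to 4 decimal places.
E[X_{t+1} \mid \mathcal F_t] = 4.1080

For an AR(p) model X_t = c + sum_i phi_i X_{t-i} + eps_t, the
one-step-ahead conditional mean is
  E[X_{t+1} | X_t, ...] = c + sum_i phi_i X_{t+1-i}.
Substitute known values:
  E[X_{t+1} | ...] = (-0.229) * (3) + (0.033) * (3) + (-0.587) * (-8)
                   = 4.1080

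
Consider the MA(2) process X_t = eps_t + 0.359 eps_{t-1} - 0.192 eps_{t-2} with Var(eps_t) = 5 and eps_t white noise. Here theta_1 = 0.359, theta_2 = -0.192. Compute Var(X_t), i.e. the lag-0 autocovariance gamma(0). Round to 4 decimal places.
\gamma(0) = 5.8287

For an MA(q) process X_t = eps_t + sum_i theta_i eps_{t-i} with
Var(eps_t) = sigma^2, the variance is
  gamma(0) = sigma^2 * (1 + sum_i theta_i^2).
  sum_i theta_i^2 = (0.359)^2 + (-0.192)^2 = 0.128881 + 0.036864 = 0.165745.
  gamma(0) = 5 * (1 + 0.165745) = 5 * 1.165745 = 5.828725, which rounds to 5.8287.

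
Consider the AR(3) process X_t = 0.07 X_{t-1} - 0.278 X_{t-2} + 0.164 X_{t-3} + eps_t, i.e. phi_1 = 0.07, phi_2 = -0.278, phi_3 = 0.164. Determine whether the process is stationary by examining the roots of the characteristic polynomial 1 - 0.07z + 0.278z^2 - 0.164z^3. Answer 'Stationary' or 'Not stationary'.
\text{Stationary}

The AR(p) characteristic polynomial is P(z) = 1 - 0.07z + 0.278z^2 - 0.164z^3.
Stationarity requires all roots to lie outside the unit circle, i.e. |z| > 1 for every root.
Degree 3: look for a simple real root z0 first, then factor out (1 - z/z0) and solve the remaining quadratic.
Testing z0 = 2.5: P(2.5) = 1 + (-0.07)(2.5) + (0.278)(2.5)^2 + (-0.164)(2.5)^3
  = 1 + (-0.175) + (1.7375) + (-2.5625) = 0.  So z_0 = 2.5 is a root, |z_0| = 2.5.
Divide out the factor (1 - 0.4 z) = (1 - z/z0) (since 1/z0 = 0.4):
  P(z) = (1 - 0.4 z)(1 + (0.33) z + (0.41) z^2)
  [check: z-coef 0.33 - (0.4) = -0.07; z^2-coef 0.41 - (0.4)(0.33) = 0.278; z^3-coef -(0.4)(0.41) = -0.164.]
Remaining roots from the quadratic factor 1 + (0.33) z + (0.41) z^2:
  Set 1 + (0.33) z + (0.41) z^2 = 0, i.e. a z^2 + b z + c = 0 with a = 0.41, b = 0.33, c = 1.
  Discriminant D = b^2 - 4ac = (0.33)^2 - 4*(0.41)*1 = 0.1089 - (1.64) = -1.5311.
  D < 0, so the roots are the complex-conjugate pair z = (-b +/- i sqrt(-D)) / (2a) = -0.4024 +/- 1.509i.
  For a conjugate pair |z|^2 = z * conj(z) = (product of roots) = c/a = 1/(0.41) = 2.439024, so |z| = sqrt(2.439024) = 1.5617 for both roots.
Moduli of all roots: 2.5000, 1.5617, 1.5617.
All moduli strictly greater than 1? Yes.
Verdict: Stationary.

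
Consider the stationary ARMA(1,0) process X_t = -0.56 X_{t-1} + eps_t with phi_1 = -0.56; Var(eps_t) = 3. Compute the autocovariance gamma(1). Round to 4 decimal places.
\gamma(1) = -2.4476

Multiply the model equation by X_{t-k} and take expectations. With theta_0 = psi_0 = 1 and psi_j the MA(infinity) weights, this gives
  gamma(k) - sum_i phi_i gamma(k-i) = c_k,
  c_k = sigma^2 * sum_{j=k..q} theta_j psi_{j-k}   (c_k = 0 for k > q),
using gamma(-m) = gamma(m).
Pure AR (q = 0): c_0 = sigma^2 = 3, c_k = 0 for k >= 1.
Equations for k = 0 and k = 1 (AR order 1):
  gamma(0) = phi_1 gamma(1) + c_0
  gamma(1) = phi_1 gamma(0) + c_1
Substituting the second into the first: gamma(0) (1 - phi_1^2) = c_0 + phi_1 c_1, so
  gamma(0) = c_0 / (1 - phi_1^2) = 3 / (1 - (-0.56)^2) = 3 / 0.6864 = 4.370629.
  gamma(1) = phi_1 gamma(0) = (-0.56)(4.370629) = -2.447552.
Therefore gamma(1) = -2.4476 (to 4 decimal places).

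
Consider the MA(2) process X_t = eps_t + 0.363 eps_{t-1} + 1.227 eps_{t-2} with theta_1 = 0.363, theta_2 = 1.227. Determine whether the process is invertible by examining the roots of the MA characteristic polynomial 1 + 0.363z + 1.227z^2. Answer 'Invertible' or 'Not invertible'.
\text{Not invertible}

The MA(q) characteristic polynomial is P(z) = 1 + 0.363z + 1.227z^2.
Invertibility requires all roots to lie outside the unit circle, i.e. |z| > 1 for every root.
Set 1 + (0.363) z + (1.227) z^2 = 0, i.e. a z^2 + b z + c = 0 with a = 1.227, b = 0.363, c = 1.
Discriminant D = b^2 - 4ac = (0.363)^2 - 4*(1.227)*1 = 0.131769 - (4.908) = -4.776231.
D < 0, so the roots are the complex-conjugate pair z = (-b +/- i sqrt(-D)) / (2a) = -0.1479 +/- 0.8906i.
For a conjugate pair |z|^2 = z * conj(z) = (product of roots) = c/a = 1/(1.227) = 0.814996, so |z| = sqrt(0.814996) = 0.9028 for both roots.
Moduli of all roots: 0.9028, 0.9028.
All moduli strictly greater than 1? No.
Verdict: Not invertible.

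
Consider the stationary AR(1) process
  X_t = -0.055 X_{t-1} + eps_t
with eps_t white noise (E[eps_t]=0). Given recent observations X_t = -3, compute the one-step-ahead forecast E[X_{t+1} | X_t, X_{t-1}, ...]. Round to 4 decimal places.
E[X_{t+1} \mid \mathcal F_t] = 0.1650

For an AR(p) model X_t = c + sum_i phi_i X_{t-i} + eps_t, the
one-step-ahead conditional mean is
  E[X_{t+1} | X_t, ...] = c + sum_i phi_i X_{t+1-i}.
Substitute known values:
  E[X_{t+1} | ...] = (-0.055) * (-3)
                   = 0.1650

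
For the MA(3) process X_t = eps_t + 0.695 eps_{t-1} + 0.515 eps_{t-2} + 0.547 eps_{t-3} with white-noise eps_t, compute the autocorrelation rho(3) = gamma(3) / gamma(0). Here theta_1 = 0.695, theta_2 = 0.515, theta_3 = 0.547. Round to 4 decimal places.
\rho(3) = 0.2672

For an MA(q) process with theta_0 = 1, the autocovariance is
  gamma(k) = sigma^2 * sum_{i=0..q-k} theta_i * theta_{i+k},
and rho(k) = gamma(k) / gamma(0). Sigma^2 cancels.
  numerator   = (1)*(0.547) = 0.547.
  denominator = (1)^2 + (0.695)^2 + (0.515)^2 + (0.547)^2 = 2.047459.
  rho(3) = 0.547 / 2.047459 = 0.2672.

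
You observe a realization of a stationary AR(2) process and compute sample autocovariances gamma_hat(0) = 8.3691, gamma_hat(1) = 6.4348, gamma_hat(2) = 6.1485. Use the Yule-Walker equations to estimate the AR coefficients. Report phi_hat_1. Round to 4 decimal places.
\hat\phi_{1} = 0.4990

The Yule-Walker equations for an AR(p) process read, in matrix form,
  Gamma_p phi = r_p,   with   (Gamma_p)_{ij} = gamma(|i - j|),
                       (r_p)_i = gamma(i),   i,j = 1..p.
Substitute the sample gammas (Toeplitz matrix and right-hand side of size 2):
  Gamma_p = [[8.3691, 6.4348], [6.4348, 8.3691]]
  r_p     = [6.4348, 6.1485]
Written out:
  8.3691 phi_1 + 6.4348 phi_2 = 6.4348
  6.4348 phi_1 + 8.3691 phi_2 = 6.1485
Solve by Cramer's rule:
  det = gamma(0)^2 - gamma(1)^2 = (8.3691)^2 - (6.4348)^2 = 70.04183481 - 41.40665104 = 28.63518377
  phi_hat_1 = [gamma(1) gamma(0) - gamma(1) gamma(2)] / det = [(6.4348)(8.3691) - (6.4348)(6.1485)] / 28.63518377 = 14.28911688 / 28.63518377 = 0.499
  phi_hat_2 = [gamma(0) gamma(2) - gamma(1)^2] / det = [(8.3691)(6.1485) - (6.4348)^2] / 28.63518377 = 10.05076031 / 28.63518377 = 0.351
So phi_hat = [0.4990, 0.3510].
Therefore phi_hat_1 = 0.4990.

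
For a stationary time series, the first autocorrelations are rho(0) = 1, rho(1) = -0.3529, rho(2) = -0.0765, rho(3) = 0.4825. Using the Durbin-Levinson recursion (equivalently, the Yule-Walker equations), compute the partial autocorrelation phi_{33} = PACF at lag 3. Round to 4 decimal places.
\phi_{33} = 0.4441

The PACF at lag k is phi_{kk}, the last component of the solution
to the Yule-Walker system G_k phi = r_k where
  (G_k)_{ij} = rho(|i - j|), (r_k)_i = rho(i), i,j = 1..k.
Equivalently, Durbin-Levinson gives phi_{kk} iteratively:
  phi_{11} = rho(1)
  phi_{kk} = [rho(k) - sum_{j=1..k-1} phi_{k-1,j} rho(k-j)]
            / [1 - sum_{j=1..k-1} phi_{k-1,j} rho(j)],
  phi_{k,j} = phi_{k-1,j} - phi_{kk} phi_{k-1,k-j},  j = 1..k-1.
Step k = 1:
  phi_11 = rho(1) = -0.3529.
Step k = 2:
  phi_22 = [rho(2) - phi_11 rho(1)] / [1 - phi_11 rho(1)] = [-0.0765 - (-0.3529)(-0.3529)] / [1 - (-0.3529)(-0.3529)]
         = -0.20103841 / 0.87546159 = -0.229637.
  Update: phi_21 = phi_11 - phi_22 phi_11 = -0.3529 - (-0.229637)(-0.3529) = -0.433939.
Step k = 3:
  phi_33 = [rho(3) - phi_21 rho(2) - phi_22 rho(1)] / [1 - phi_21 rho(1) - phi_22 rho(2)]
    numerator   = 0.4825 - (-0.433939)(-0.0765) - (-0.229637)(-0.3529) = 0.36826476
    denominator = 1 - (-0.433939)(-0.3529) - (-0.229637)(-0.0765) = 0.82929572
  phi_33 = 0.36826476 / 0.82929572 = 0.4441.
Therefore phi_{33} = 0.4441.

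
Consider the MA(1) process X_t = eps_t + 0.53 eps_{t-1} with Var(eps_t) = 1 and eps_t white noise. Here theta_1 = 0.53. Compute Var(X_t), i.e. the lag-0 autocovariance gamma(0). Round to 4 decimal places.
\gamma(0) = 1.2809

For an MA(q) process X_t = eps_t + sum_i theta_i eps_{t-i} with
Var(eps_t) = sigma^2, the variance is
  gamma(0) = sigma^2 * (1 + sum_i theta_i^2).
  sum_i theta_i^2 = (0.53)^2 = 0.2809.
  gamma(0) = 1 * (1 + 0.2809) = 1 * 1.2809 = 1.2809.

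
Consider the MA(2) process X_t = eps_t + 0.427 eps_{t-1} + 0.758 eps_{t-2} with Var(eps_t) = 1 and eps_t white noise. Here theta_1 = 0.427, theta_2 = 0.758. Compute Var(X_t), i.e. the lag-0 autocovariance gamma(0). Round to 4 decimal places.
\gamma(0) = 1.7569

For an MA(q) process X_t = eps_t + sum_i theta_i eps_{t-i} with
Var(eps_t) = sigma^2, the variance is
  gamma(0) = sigma^2 * (1 + sum_i theta_i^2).
  sum_i theta_i^2 = (0.427)^2 + (0.758)^2 = 0.182329 + 0.574564 = 0.756893.
  gamma(0) = 1 * (1 + 0.756893) = 1 * 1.756893 = 1.756893, which rounds to 1.7569.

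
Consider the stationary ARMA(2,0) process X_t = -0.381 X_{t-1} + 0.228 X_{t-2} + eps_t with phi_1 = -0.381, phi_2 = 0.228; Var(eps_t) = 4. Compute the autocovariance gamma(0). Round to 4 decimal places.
\gamma(0) = 5.5779

Multiply the model equation by X_{t-k} and take expectations. With theta_0 = psi_0 = 1 and psi_j the MA(infinity) weights, this gives
  gamma(k) - sum_i phi_i gamma(k-i) = c_k,
  c_k = sigma^2 * sum_{j=k..q} theta_j psi_{j-k}   (c_k = 0 for k > q),
using gamma(-m) = gamma(m).
Pure AR (q = 0): c_0 = sigma^2 = 4, c_k = 0 for k >= 1.
Equations for k = 0, 1, 2 (AR order 2, c_2 = 0):
  (E0) gamma(0) = phi_1 gamma(1) + phi_2 gamma(2) + c_0
  (E1) gamma(1) = phi_1 gamma(0) + phi_2 gamma(1) + c_1
  (E2) gamma(2) = phi_1 gamma(1) + phi_2 gamma(0)
From (E1): gamma(1) = A gamma(0) + B with
  A = phi_1 / (1 - phi_2) = -0.381 / 0.772 = -0.493523,   B = c_1 / (1 - phi_2) = 0 / 0.772 = 0.
Insert (E2) into (E0): gamma(0) (1 - phi_2^2) = phi_1 (1 + phi_2) gamma(1) + c_0.
  phi_1 (1 + phi_2) = (-0.381)(1.228) = -0.467868,   1 - phi_2^2 = 0.948016.
Replace gamma(1) by A gamma(0) + B and collect gamma(0):
  gamma(0) [0.948016 - (-0.467868)(-0.493523)] = c_0 = 4
  gamma(0) * 0.717112 = 4
  gamma(0) = 4 / 0.717112 = 5.577927.
Therefore gamma(0) = 5.5779 (to 4 decimal places).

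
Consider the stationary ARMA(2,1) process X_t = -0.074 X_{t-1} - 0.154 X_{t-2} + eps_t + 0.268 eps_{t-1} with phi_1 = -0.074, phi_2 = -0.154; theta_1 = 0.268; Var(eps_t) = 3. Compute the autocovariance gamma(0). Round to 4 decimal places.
\gamma(0) = 3.2011

Multiply the model equation by X_{t-k} and take expectations. With theta_0 = psi_0 = 1 and psi_j the MA(infinity) weights, this gives
  gamma(k) - sum_i phi_i gamma(k-i) = c_k,
  c_k = sigma^2 * sum_{j=k..q} theta_j psi_{j-k}   (c_k = 0 for k > q),
using gamma(-m) = gamma(m).
psi-weights needed (psi_j = theta_j + sum_i phi_i psi_{j-i}):
  psi_1 = theta_1 + phi_1 = 0.268 + (-0.074) = 0.194
Right-hand sides:
  c_0 = sigma^2 (1 + theta_1 psi_1) = 3 * (1 + (0.268)(0.194)) = 3 * 1.051992 = 3.155976
  c_1 = sigma^2 theta_1 = 3 * (0.268) = 0.804
  c_2 = 0
Equations for k = 0, 1, 2 (AR order 2, c_2 = 0):
  (E0) gamma(0) = phi_1 gamma(1) + phi_2 gamma(2) + c_0
  (E1) gamma(1) = phi_1 gamma(0) + phi_2 gamma(1) + c_1
  (E2) gamma(2) = phi_1 gamma(1) + phi_2 gamma(0)
From (E1): gamma(1) = A gamma(0) + B with
  A = phi_1 / (1 - phi_2) = -0.074 / 1.154 = -0.064125,   B = c_1 / (1 - phi_2) = 0.804 / 1.154 = 0.696707.
Insert (E2) into (E0): gamma(0) (1 - phi_2^2) = phi_1 (1 + phi_2) gamma(1) + c_0.
  phi_1 (1 + phi_2) = (-0.074)(0.846) = -0.062604,   1 - phi_2^2 = 0.976284.
Replace gamma(1) by A gamma(0) + B and collect gamma(0):
  gamma(0) [0.976284 - (-0.062604)(-0.064125)] = (-0.062604)(0.696707) + 3.155976
  gamma(0) * 0.97227 = 3.112359
  gamma(0) = 3.112359 / 0.97227 = 3.201128.
Therefore gamma(0) = 3.2011 (to 4 decimal places).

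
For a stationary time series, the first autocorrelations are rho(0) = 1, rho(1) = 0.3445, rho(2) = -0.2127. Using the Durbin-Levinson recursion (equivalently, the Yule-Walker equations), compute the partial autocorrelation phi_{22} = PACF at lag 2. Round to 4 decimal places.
\phi_{22} = -0.3760

The PACF at lag k is phi_{kk}, the last component of the solution
to the Yule-Walker system G_k phi = r_k where
  (G_k)_{ij} = rho(|i - j|), (r_k)_i = rho(i), i,j = 1..k.
Equivalently, Durbin-Levinson gives phi_{kk} iteratively:
  phi_{11} = rho(1)
  phi_{kk} = [rho(k) - sum_{j=1..k-1} phi_{k-1,j} rho(k-j)]
            / [1 - sum_{j=1..k-1} phi_{k-1,j} rho(j)],
  phi_{k,j} = phi_{k-1,j} - phi_{kk} phi_{k-1,k-j},  j = 1..k-1.
Step k = 1:
  phi_11 = rho(1) = 0.3445.
Step k = 2:
  phi_22 = [rho(2) - phi_11 rho(1)] / [1 - phi_11 rho(1)] = [-0.2127 - (0.3445)(0.3445)] / [1 - (0.3445)(0.3445)]
         = -0.33138025 / 0.88131975 = -0.376.
Therefore phi_{22} = -0.3760.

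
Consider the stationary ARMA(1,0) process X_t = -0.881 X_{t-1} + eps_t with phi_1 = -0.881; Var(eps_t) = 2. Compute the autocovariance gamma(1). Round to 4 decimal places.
\gamma(1) = -7.8717

Multiply the model equation by X_{t-k} and take expectations. With theta_0 = psi_0 = 1 and psi_j the MA(infinity) weights, this gives
  gamma(k) - sum_i phi_i gamma(k-i) = c_k,
  c_k = sigma^2 * sum_{j=k..q} theta_j psi_{j-k}   (c_k = 0 for k > q),
using gamma(-m) = gamma(m).
Pure AR (q = 0): c_0 = sigma^2 = 2, c_k = 0 for k >= 1.
Equations for k = 0 and k = 1 (AR order 1):
  gamma(0) = phi_1 gamma(1) + c_0
  gamma(1) = phi_1 gamma(0) + c_1
Substituting the second into the first: gamma(0) (1 - phi_1^2) = c_0 + phi_1 c_1, so
  gamma(0) = c_0 / (1 - phi_1^2) = 2 / (1 - (-0.881)^2) = 2 / 0.223839 = 8.934993.
  gamma(1) = phi_1 gamma(0) = (-0.881)(8.934993) = -7.871729.
Therefore gamma(1) = -7.8717 (to 4 decimal places).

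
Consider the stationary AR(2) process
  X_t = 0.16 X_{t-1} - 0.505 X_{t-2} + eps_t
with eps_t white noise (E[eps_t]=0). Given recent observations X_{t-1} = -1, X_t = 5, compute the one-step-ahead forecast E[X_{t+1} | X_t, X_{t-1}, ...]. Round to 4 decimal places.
E[X_{t+1} \mid \mathcal F_t] = 1.3050

For an AR(p) model X_t = c + sum_i phi_i X_{t-i} + eps_t, the
one-step-ahead conditional mean is
  E[X_{t+1} | X_t, ...] = c + sum_i phi_i X_{t+1-i}.
Substitute known values:
  E[X_{t+1} | ...] = (0.16) * (5) + (-0.505) * (-1)
                   = 1.3050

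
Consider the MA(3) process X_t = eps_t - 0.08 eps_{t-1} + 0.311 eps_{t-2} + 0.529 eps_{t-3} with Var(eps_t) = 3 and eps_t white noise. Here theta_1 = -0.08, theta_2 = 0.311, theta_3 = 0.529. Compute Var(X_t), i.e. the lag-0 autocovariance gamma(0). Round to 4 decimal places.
\gamma(0) = 4.1489

For an MA(q) process X_t = eps_t + sum_i theta_i eps_{t-i} with
Var(eps_t) = sigma^2, the variance is
  gamma(0) = sigma^2 * (1 + sum_i theta_i^2).
  sum_i theta_i^2 = (-0.08)^2 + (0.311)^2 + (0.529)^2 = 0.0064 + 0.096721 + 0.279841 = 0.382962.
  gamma(0) = 3 * (1 + 0.382962) = 3 * 1.382962 = 4.148886, which rounds to 4.1489.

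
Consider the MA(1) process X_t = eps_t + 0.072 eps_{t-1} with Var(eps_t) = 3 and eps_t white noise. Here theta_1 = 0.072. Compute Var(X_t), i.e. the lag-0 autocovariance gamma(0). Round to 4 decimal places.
\gamma(0) = 3.0156

For an MA(q) process X_t = eps_t + sum_i theta_i eps_{t-i} with
Var(eps_t) = sigma^2, the variance is
  gamma(0) = sigma^2 * (1 + sum_i theta_i^2).
  sum_i theta_i^2 = (0.072)^2 = 0.005184.
  gamma(0) = 3 * (1 + 0.005184) = 3 * 1.005184 = 3.015552, which rounds to 3.0156.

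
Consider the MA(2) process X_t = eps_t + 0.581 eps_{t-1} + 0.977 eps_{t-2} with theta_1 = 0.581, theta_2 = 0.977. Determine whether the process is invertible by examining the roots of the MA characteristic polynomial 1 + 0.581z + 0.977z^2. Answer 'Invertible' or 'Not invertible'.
\text{Invertible}

The MA(q) characteristic polynomial is P(z) = 1 + 0.581z + 0.977z^2.
Invertibility requires all roots to lie outside the unit circle, i.e. |z| > 1 for every root.
Set 1 + (0.581) z + (0.977) z^2 = 0, i.e. a z^2 + b z + c = 0 with a = 0.977, b = 0.581, c = 1.
Discriminant D = b^2 - 4ac = (0.581)^2 - 4*(0.977)*1 = 0.337561 - (3.908) = -3.570439.
D < 0, so the roots are the complex-conjugate pair z = (-b +/- i sqrt(-D)) / (2a) = -0.2973 +/- 0.967i.
For a conjugate pair |z|^2 = z * conj(z) = (product of roots) = c/a = 1/(0.977) = 1.023541, so |z| = sqrt(1.023541) = 1.0117 for both roots.
Moduli of all roots: 1.0117, 1.0117.
All moduli strictly greater than 1? Yes.
Verdict: Invertible.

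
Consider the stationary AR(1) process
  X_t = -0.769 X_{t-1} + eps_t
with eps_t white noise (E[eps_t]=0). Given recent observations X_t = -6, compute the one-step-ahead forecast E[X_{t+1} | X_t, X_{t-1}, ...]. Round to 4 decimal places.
E[X_{t+1} \mid \mathcal F_t] = 4.6140

For an AR(p) model X_t = c + sum_i phi_i X_{t-i} + eps_t, the
one-step-ahead conditional mean is
  E[X_{t+1} | X_t, ...] = c + sum_i phi_i X_{t+1-i}.
Substitute known values:
  E[X_{t+1} | ...] = (-0.769) * (-6)
                   = 4.6140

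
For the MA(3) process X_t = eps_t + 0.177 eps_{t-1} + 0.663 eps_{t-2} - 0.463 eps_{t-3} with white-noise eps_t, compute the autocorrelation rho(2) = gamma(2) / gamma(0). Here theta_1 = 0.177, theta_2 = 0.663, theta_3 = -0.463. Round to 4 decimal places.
\rho(2) = 0.3448

For an MA(q) process with theta_0 = 1, the autocovariance is
  gamma(k) = sigma^2 * sum_{i=0..q-k} theta_i * theta_{i+k},
and rho(k) = gamma(k) / gamma(0). Sigma^2 cancels.
  numerator   = (1)*(0.663) + (0.177)*(-0.463) = 0.581049.
  denominator = (1)^2 + (0.177)^2 + (0.663)^2 + (-0.463)^2 = 1.685267.
  rho(2) = 0.581049 / 1.685267 = 0.3448.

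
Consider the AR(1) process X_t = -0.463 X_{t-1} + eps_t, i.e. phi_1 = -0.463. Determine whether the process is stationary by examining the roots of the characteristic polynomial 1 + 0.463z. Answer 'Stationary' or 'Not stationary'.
\text{Stationary}

The AR(p) characteristic polynomial is P(z) = 1 + 0.463z.
Stationarity requires all roots to lie outside the unit circle, i.e. |z| > 1 for every root.
This is linear in z: 1 + (0.463) z = 0  =>  z = -1/(0.463) = -2.159827,  |z| = 2.159827.
Moduli of all roots: 2.1598.
All moduli strictly greater than 1? Yes.
Verdict: Stationary.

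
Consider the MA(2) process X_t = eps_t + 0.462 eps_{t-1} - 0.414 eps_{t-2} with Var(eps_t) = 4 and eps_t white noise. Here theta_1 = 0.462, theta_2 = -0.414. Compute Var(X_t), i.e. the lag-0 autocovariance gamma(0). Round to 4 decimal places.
\gamma(0) = 5.5394

For an MA(q) process X_t = eps_t + sum_i theta_i eps_{t-i} with
Var(eps_t) = sigma^2, the variance is
  gamma(0) = sigma^2 * (1 + sum_i theta_i^2).
  sum_i theta_i^2 = (0.462)^2 + (-0.414)^2 = 0.213444 + 0.171396 = 0.38484.
  gamma(0) = 4 * (1 + 0.38484) = 4 * 1.38484 = 5.53936, which rounds to 5.5394.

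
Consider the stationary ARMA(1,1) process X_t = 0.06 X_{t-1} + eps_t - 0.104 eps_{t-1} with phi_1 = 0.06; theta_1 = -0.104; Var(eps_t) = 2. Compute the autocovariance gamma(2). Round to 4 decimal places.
\gamma(2) = -0.0053

Multiply the model equation by X_{t-k} and take expectations. With theta_0 = psi_0 = 1 and psi_j the MA(infinity) weights, this gives
  gamma(k) - sum_i phi_i gamma(k-i) = c_k,
  c_k = sigma^2 * sum_{j=k..q} theta_j psi_{j-k}   (c_k = 0 for k > q),
using gamma(-m) = gamma(m).
psi-weights needed (psi_j = theta_j + sum_i phi_i psi_{j-i}):
  psi_1 = theta_1 + phi_1 = -0.104 + (0.06) = -0.044
Right-hand sides:
  c_0 = sigma^2 (1 + theta_1 psi_1) = 2 * (1 + (-0.104)(-0.044)) = 2 * 1.004576 = 2.009152
  c_1 = sigma^2 theta_1 = 2 * (-0.104) = -0.208
  c_2 = 0
Equations for k = 0 and k = 1 (AR order 1):
  gamma(0) = phi_1 gamma(1) + c_0
  gamma(1) = phi_1 gamma(0) + c_1
Substituting the second into the first: gamma(0) (1 - phi_1^2) = c_0 + phi_1 c_1, so
  gamma(0) = (c_0 + phi_1 c_1) / (1 - phi_1^2) = (2.009152 + (0.06)(-0.208)) / (1 - (0.06)^2) = 1.996672 / 0.9964 = 2.003886.
  gamma(1) = phi_1 gamma(0) + c_1 = (0.06)(2.003886) + (-0.208) = -0.087767.
For k = 2 (> q): gamma(2) = phi_1 gamma(1) = (0.06)(-0.087767) = -0.005266.
Therefore gamma(2) = -0.0053 (to 4 decimal places).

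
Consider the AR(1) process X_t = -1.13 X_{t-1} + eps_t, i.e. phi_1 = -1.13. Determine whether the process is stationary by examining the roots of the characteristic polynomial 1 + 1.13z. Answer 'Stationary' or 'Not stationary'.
\text{Not stationary}

The AR(p) characteristic polynomial is P(z) = 1 + 1.13z.
Stationarity requires all roots to lie outside the unit circle, i.e. |z| > 1 for every root.
This is linear in z: 1 + (1.13) z = 0  =>  z = -1/(1.13) = -0.884956,  |z| = 0.884956.
Moduli of all roots: 0.8850.
All moduli strictly greater than 1? No.
Verdict: Not stationary.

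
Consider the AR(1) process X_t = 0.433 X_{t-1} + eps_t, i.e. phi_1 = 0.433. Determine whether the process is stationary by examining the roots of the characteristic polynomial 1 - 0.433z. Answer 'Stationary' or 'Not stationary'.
\text{Stationary}

The AR(p) characteristic polynomial is P(z) = 1 - 0.433z.
Stationarity requires all roots to lie outside the unit circle, i.e. |z| > 1 for every root.
This is linear in z: 1 + (-0.433) z = 0  =>  z = -1/(-0.433) = 2.309469,  |z| = 2.309469.
Moduli of all roots: 2.3095.
All moduli strictly greater than 1? Yes.
Verdict: Stationary.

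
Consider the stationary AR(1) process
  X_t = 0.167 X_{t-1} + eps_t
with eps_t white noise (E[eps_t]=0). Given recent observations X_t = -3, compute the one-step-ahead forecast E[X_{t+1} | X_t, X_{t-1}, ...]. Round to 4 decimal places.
E[X_{t+1} \mid \mathcal F_t] = -0.5010

For an AR(p) model X_t = c + sum_i phi_i X_{t-i} + eps_t, the
one-step-ahead conditional mean is
  E[X_{t+1} | X_t, ...] = c + sum_i phi_i X_{t+1-i}.
Substitute known values:
  E[X_{t+1} | ...] = (0.167) * (-3)
                   = -0.5010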